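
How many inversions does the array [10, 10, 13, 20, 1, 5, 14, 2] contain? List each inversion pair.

Finding inversions in [10, 10, 13, 20, 1, 5, 14, 2]:

(0, 4): arr[0]=10 > arr[4]=1
(0, 5): arr[0]=10 > arr[5]=5
(0, 7): arr[0]=10 > arr[7]=2
(1, 4): arr[1]=10 > arr[4]=1
(1, 5): arr[1]=10 > arr[5]=5
(1, 7): arr[1]=10 > arr[7]=2
(2, 4): arr[2]=13 > arr[4]=1
(2, 5): arr[2]=13 > arr[5]=5
(2, 7): arr[2]=13 > arr[7]=2
(3, 4): arr[3]=20 > arr[4]=1
(3, 5): arr[3]=20 > arr[5]=5
(3, 6): arr[3]=20 > arr[6]=14
(3, 7): arr[3]=20 > arr[7]=2
(5, 7): arr[5]=5 > arr[7]=2
(6, 7): arr[6]=14 > arr[7]=2

Total inversions: 15

The array has 15 inversion(s): (0,4), (0,5), (0,7), (1,4), (1,5), (1,7), (2,4), (2,5), (2,7), (3,4), (3,5), (3,6), (3,7), (5,7), (6,7). Each pair (i,j) satisfies i < j and arr[i] > arr[j].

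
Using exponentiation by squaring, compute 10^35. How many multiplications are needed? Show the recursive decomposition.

Computing 10^35 by squaring (build up from 10^1; each line after the first costs one multiplication):

10^1 = 10
10^2 = (10^1)^2 = 10^2 = 100
10^4 = (10^2)^2 = 100^2 = 10000
10^8 = (10^4)^2 = 10000^2 = 100000000
10^16 = (10^8)^2 = 100000000^2 = 10000000000000000
10^17 = 10 * 10^16 = 10 * 10000000000000000 = 100000000000000000
10^34 = (10^17)^2 = 100000000000000000^2 = 10000000000000000000000000000000000
10^35 = 10 * 10^34 = 10 * 10000000000000000000000000000000000 = 100000000000000000000000000000000000

Result: 100000000000000000000000000000000000
Multiplications needed: 7 (7 lines after 10^1)

10^35 = 100000000000000000000000000000000000. Using exponentiation by squaring, this requires 7 multiplications. The key idea: if the exponent is even, square the half-power; if odd, multiply by the base once.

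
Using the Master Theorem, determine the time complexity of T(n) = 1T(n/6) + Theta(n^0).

Master Theorem for T(n) = 1T(n/6) + O(n^0):

a = 1, b = 6, c = 0
log_b(a) = log_6(1) = 0.0000

Case 2: c = 0 = log_6(1) = 0.0000
T(n) = O(n^0 log n) = O(log n)

For T(n) = 1T(n/6) + O(n^0): log_6(1) = 0.0000. This is Case 2 of the Master Theorem (c = log_b(a), equal work at all levels), giving O(log n).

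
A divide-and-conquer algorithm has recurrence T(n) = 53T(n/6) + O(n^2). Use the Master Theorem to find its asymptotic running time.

Master Theorem for T(n) = 53T(n/6) + O(n^2):

a = 53, b = 6, c = 2
log_b(a) = log_6(53) = 2.2159

Case 1: c = 2 < log_6(53) = 2.2159
T(n) = O(n^(log_6 53))

For T(n) = 53T(n/6) + O(n^2): log_6(53) = 2.2159. This is Case 1 of the Master Theorem (c < log_b(a), work dominated by leaves), giving O(n^(log_6 53)).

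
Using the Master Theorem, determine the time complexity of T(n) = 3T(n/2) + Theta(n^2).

Master Theorem for T(n) = 3T(n/2) + O(n^2):

a = 3, b = 2, c = 2
log_b(a) = log_2(3) = 1.5850

Case 3: c = 2 > log_2(3) = 1.5850
T(n) = O(n^2) = O(n^2)

For T(n) = 3T(n/2) + O(n^2): log_2(3) = 1.5850. This is Case 3 of the Master Theorem (c > log_b(a), work dominated by root), giving O(n^2).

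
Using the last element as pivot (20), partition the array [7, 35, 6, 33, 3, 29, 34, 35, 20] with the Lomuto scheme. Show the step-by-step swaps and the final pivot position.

Lomuto partition with pivot = 20:

Initial array: [7, 35, 6, 33, 3, 29, 34, 35, 20]

arr[0]=7 <= 20: swap with position 0, array becomes [7, 35, 6, 33, 3, 29, 34, 35, 20]
arr[1]=35 > 20: no swap
arr[2]=6 <= 20: swap with position 1, array becomes [7, 6, 35, 33, 3, 29, 34, 35, 20]
arr[3]=33 > 20: no swap
arr[4]=3 <= 20: swap with position 2, array becomes [7, 6, 3, 33, 35, 29, 34, 35, 20]
arr[5]=29 > 20: no swap
arr[6]=34 > 20: no swap
arr[7]=35 > 20: no swap

Place pivot at position 3: [7, 6, 3, 20, 35, 29, 34, 35, 33]
Pivot position: 3

After partitioning with pivot 20, the array becomes [7, 6, 3, 20, 35, 29, 34, 35, 33]. The pivot is placed at index 3. All elements to the left of the pivot are <= 20, and all elements to the right are > 20.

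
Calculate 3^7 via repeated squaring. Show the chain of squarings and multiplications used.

Computing 3^7 by squaring (build up from 3^1; each line after the first costs one multiplication):

3^1 = 3
3^2 = (3^1)^2 = 3^2 = 9
3^3 = 3 * 3^2 = 3 * 9 = 27
3^6 = (3^3)^2 = 27^2 = 729
3^7 = 3 * 3^6 = 3 * 729 = 2187

Result: 2187
Multiplications needed: 4 (4 lines after 3^1)

3^7 = 2187. Using exponentiation by squaring, this requires 4 multiplications. The key idea: if the exponent is even, square the half-power; if odd, multiply by the base once.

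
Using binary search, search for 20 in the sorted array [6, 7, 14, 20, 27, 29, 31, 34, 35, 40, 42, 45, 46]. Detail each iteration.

Binary search for 20 in [6, 7, 14, 20, 27, 29, 31, 34, 35, 40, 42, 45, 46]:

lo=0, hi=12, mid=6, arr[mid]=31 -> 31 > 20, search left half
lo=0, hi=5, mid=2, arr[mid]=14 -> 14 < 20, search right half
lo=3, hi=5, mid=4, arr[mid]=27 -> 27 > 20, search left half
lo=3, hi=3, mid=3, arr[mid]=20 -> Found target at index 3!

Binary search finds 20 at index 3 after 4 comparisons. The search repeatedly halves the search space by comparing with the middle element.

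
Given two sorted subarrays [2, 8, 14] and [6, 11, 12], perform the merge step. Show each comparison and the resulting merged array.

Merging process:

Compare 2 vs 6: take 2 from left. Merged: [2]
Compare 8 vs 6: take 6 from right. Merged: [2, 6]
Compare 8 vs 11: take 8 from left. Merged: [2, 6, 8]
Compare 14 vs 11: take 11 from right. Merged: [2, 6, 8, 11]
Compare 14 vs 12: take 12 from right. Merged: [2, 6, 8, 11, 12]
Append remaining from left: [14]. Merged: [2, 6, 8, 11, 12, 14]

Final merged array: [2, 6, 8, 11, 12, 14]
Total comparisons: 5

The merged array is [2, 6, 8, 11, 12, 14], requiring 5 comparisons. The merge step runs in O(n) time where n is the total number of elements.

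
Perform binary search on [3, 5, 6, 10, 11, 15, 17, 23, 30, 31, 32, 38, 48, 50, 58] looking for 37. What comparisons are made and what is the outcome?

Binary search for 37 in [3, 5, 6, 10, 11, 15, 17, 23, 30, 31, 32, 38, 48, 50, 58]:

lo=0, hi=14, mid=7, arr[mid]=23 -> 23 < 37, search right half
lo=8, hi=14, mid=11, arr[mid]=38 -> 38 > 37, search left half
lo=8, hi=10, mid=9, arr[mid]=31 -> 31 < 37, search right half
lo=10, hi=10, mid=10, arr[mid]=32 -> 32 < 37, search right half
lo=11 > hi=10, target 37 not found

Binary search determines that 37 is not in the array after 4 comparisons. The search space was exhausted without finding the target.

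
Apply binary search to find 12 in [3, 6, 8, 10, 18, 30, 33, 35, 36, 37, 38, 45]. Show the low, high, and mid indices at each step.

Binary search for 12 in [3, 6, 8, 10, 18, 30, 33, 35, 36, 37, 38, 45]:

lo=0, hi=11, mid=5, arr[mid]=30 -> 30 > 12, search left half
lo=0, hi=4, mid=2, arr[mid]=8 -> 8 < 12, search right half
lo=3, hi=4, mid=3, arr[mid]=10 -> 10 < 12, search right half
lo=4, hi=4, mid=4, arr[mid]=18 -> 18 > 12, search left half
lo=4 > hi=3, target 12 not found

Binary search determines that 12 is not in the array after 4 comparisons. The search space was exhausted without finding the target.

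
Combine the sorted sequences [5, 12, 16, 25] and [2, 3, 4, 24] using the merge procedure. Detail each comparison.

Merging process:

Compare 5 vs 2: take 2 from right. Merged: [2]
Compare 5 vs 3: take 3 from right. Merged: [2, 3]
Compare 5 vs 4: take 4 from right. Merged: [2, 3, 4]
Compare 5 vs 24: take 5 from left. Merged: [2, 3, 4, 5]
Compare 12 vs 24: take 12 from left. Merged: [2, 3, 4, 5, 12]
Compare 16 vs 24: take 16 from left. Merged: [2, 3, 4, 5, 12, 16]
Compare 25 vs 24: take 24 from right. Merged: [2, 3, 4, 5, 12, 16, 24]
Append remaining from left: [25]. Merged: [2, 3, 4, 5, 12, 16, 24, 25]

Final merged array: [2, 3, 4, 5, 12, 16, 24, 25]
Total comparisons: 7

The merged array is [2, 3, 4, 5, 12, 16, 24, 25], requiring 7 comparisons. The merge step runs in O(n) time where n is the total number of elements.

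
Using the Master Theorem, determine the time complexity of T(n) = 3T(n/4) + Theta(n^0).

Master Theorem for T(n) = 3T(n/4) + O(n^0):

a = 3, b = 4, c = 0
log_b(a) = log_4(3) = 0.7925

Case 1: c = 0 < log_4(3) = 0.7925
T(n) = O(n^(log_4 3))

For T(n) = 3T(n/4) + O(n^0): log_4(3) = 0.7925. This is Case 1 of the Master Theorem (c < log_b(a), work dominated by leaves), giving O(n^(log_4 3)).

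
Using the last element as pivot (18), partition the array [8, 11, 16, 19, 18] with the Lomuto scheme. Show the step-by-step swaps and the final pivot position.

Lomuto partition with pivot = 18:

Initial array: [8, 11, 16, 19, 18]

arr[0]=8 <= 18: swap with position 0, array becomes [8, 11, 16, 19, 18]
arr[1]=11 <= 18: swap with position 1, array becomes [8, 11, 16, 19, 18]
arr[2]=16 <= 18: swap with position 2, array becomes [8, 11, 16, 19, 18]
arr[3]=19 > 18: no swap

Place pivot at position 3: [8, 11, 16, 18, 19]
Pivot position: 3

After partitioning with pivot 18, the array becomes [8, 11, 16, 18, 19]. The pivot is placed at index 3. All elements to the left of the pivot are <= 18, and all elements to the right are > 18.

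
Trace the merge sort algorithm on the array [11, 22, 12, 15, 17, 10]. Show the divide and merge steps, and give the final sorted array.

Merge sort trace:

Split: [11, 22, 12, 15, 17, 10] -> [11, 22, 12] and [15, 17, 10]
  Split: [11, 22, 12] -> [11] and [22, 12]
    Split: [22, 12] -> [22] and [12]
    Merge: [22] + [12] -> [12, 22]
  Merge: [11] + [12, 22] -> [11, 12, 22]
  Split: [15, 17, 10] -> [15] and [17, 10]
    Split: [17, 10] -> [17] and [10]
    Merge: [17] + [10] -> [10, 17]
  Merge: [15] + [10, 17] -> [10, 15, 17]
Merge: [11, 12, 22] + [10, 15, 17] -> [10, 11, 12, 15, 17, 22]

Final sorted array: [10, 11, 12, 15, 17, 22]

The merge sort proceeds by recursively splitting the array and merging sorted halves.
After all merges, the sorted array is [10, 11, 12, 15, 17, 22].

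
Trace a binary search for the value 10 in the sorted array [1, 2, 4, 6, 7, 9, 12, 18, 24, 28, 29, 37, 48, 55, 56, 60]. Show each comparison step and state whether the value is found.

Binary search for 10 in [1, 2, 4, 6, 7, 9, 12, 18, 24, 28, 29, 37, 48, 55, 56, 60]:

lo=0, hi=15, mid=7, arr[mid]=18 -> 18 > 10, search left half
lo=0, hi=6, mid=3, arr[mid]=6 -> 6 < 10, search right half
lo=4, hi=6, mid=5, arr[mid]=9 -> 9 < 10, search right half
lo=6, hi=6, mid=6, arr[mid]=12 -> 12 > 10, search left half
lo=6 > hi=5, target 10 not found

Binary search determines that 10 is not in the array after 4 comparisons. The search space was exhausted without finding the target.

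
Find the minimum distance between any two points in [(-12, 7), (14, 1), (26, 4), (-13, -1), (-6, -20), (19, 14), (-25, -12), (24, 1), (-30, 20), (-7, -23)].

Computing all pairwise distances among 10 points:

d((-12, 7), (14, 1)) = 26.6833
d((-12, 7), (26, 4)) = 38.1182
d((-12, 7), (-13, -1)) = 8.0623
d((-12, 7), (-6, -20)) = 27.6586
d((-12, 7), (19, 14)) = 31.7805
d((-12, 7), (-25, -12)) = 23.0217
d((-12, 7), (24, 1)) = 36.4966
d((-12, 7), (-30, 20)) = 22.2036
d((-12, 7), (-7, -23)) = 30.4138
d((14, 1), (26, 4)) = 12.3693
d((14, 1), (-13, -1)) = 27.074
d((14, 1), (-6, -20)) = 29.0
d((14, 1), (19, 14)) = 13.9284
d((14, 1), (-25, -12)) = 41.1096
d((14, 1), (24, 1)) = 10.0
d((14, 1), (-30, 20)) = 47.927
d((14, 1), (-7, -23)) = 31.8904
d((26, 4), (-13, -1)) = 39.3192
d((26, 4), (-6, -20)) = 40.0
d((26, 4), (19, 14)) = 12.2066
d((26, 4), (-25, -12)) = 53.4509
d((26, 4), (24, 1)) = 3.6056
d((26, 4), (-30, 20)) = 58.2409
d((26, 4), (-7, -23)) = 42.638
d((-13, -1), (-6, -20)) = 20.2485
d((-13, -1), (19, 14)) = 35.3412
d((-13, -1), (-25, -12)) = 16.2788
d((-13, -1), (24, 1)) = 37.054
d((-13, -1), (-30, 20)) = 27.0185
d((-13, -1), (-7, -23)) = 22.8035
d((-6, -20), (19, 14)) = 42.2019
d((-6, -20), (-25, -12)) = 20.6155
d((-6, -20), (24, 1)) = 36.6197
d((-6, -20), (-30, 20)) = 46.6476
d((-6, -20), (-7, -23)) = 3.1623 <-- minimum
d((19, 14), (-25, -12)) = 51.1077
d((19, 14), (24, 1)) = 13.9284
d((19, 14), (-30, 20)) = 49.366
d((19, 14), (-7, -23)) = 45.2217
d((-25, -12), (24, 1)) = 50.6952
d((-25, -12), (-30, 20)) = 32.3883
d((-25, -12), (-7, -23)) = 21.095
d((24, 1), (-30, 20)) = 57.2451
d((24, 1), (-7, -23)) = 39.2046
d((-30, 20), (-7, -23)) = 48.7647

Closest pair: (-6, -20) and (-7, -23) with distance 3.1623

The closest pair is (-6, -20) and (-7, -23) with Euclidean distance 3.1623. For 10 points, brute-force pairwise comparison is shown above. For large n, the divide-and-conquer algorithm (sort by x, recurse on halves, check the dividing strip) achieves O(n log n).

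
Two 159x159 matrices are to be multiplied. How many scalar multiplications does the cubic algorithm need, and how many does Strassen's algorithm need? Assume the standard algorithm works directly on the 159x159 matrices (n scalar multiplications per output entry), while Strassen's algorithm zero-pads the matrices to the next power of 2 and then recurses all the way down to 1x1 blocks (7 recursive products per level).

Matrix multiplication for 159x159 matrices:

Strassen's algorithm requires power-of-2 dimensions. Pad 159x159 to 256x256 (next power of 2).

Standard algorithm: 159^3 = 4019679 multiplications
Strassen's algorithm: 7^(log2(256)) = 7^8 = 5764801 multiplications
Difference: 4019679 - 5764801 = -1745122 (Strassen uses MORE here due to padding overhead — for small or just-over-power-of-2 n, padding can outweigh the per-level savings)

Standard: 4019679 multiplications (159^3). Strassen: 5764801 multiplications (7^8, after padding to 256x256). Strassen reduces 8 recursive multiplications to 7 at each level.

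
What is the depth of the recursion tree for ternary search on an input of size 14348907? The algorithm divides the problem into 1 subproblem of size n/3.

For divide and conquer with division factor 3:

Problem sizes at each level:
Level 0: 14348907
Level 1: 4782969
Level 2: 1594323
Level 3: 531441
Level 4: 177147
Level 5: 59049
Level 6: 19683
Level 7: 6561
Level 8: 2187
Level 9: 729
Level 10: 243
Level 11: 81
Level 12: 27
Level 13: 9
Level 14: 3
Level 15: 1

The root is level 0 and the size-1 base case is level 15 (the tree spans levels 0 through 15, i.e. 16 levels counting the root), so the depth is the number of divisions: log_3(14348907) = 15

The recursion tree depth is log_3(14348907) = 15. At each level, the problem size is divided by 3, so it takes 15 divisions to reduce to a base case of size 1. The algorithm makes 1 recursive call at each level.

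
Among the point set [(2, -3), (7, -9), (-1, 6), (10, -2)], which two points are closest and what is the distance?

Computing all pairwise distances among 4 points:

d((2, -3), (7, -9)) = 7.8102
d((2, -3), (-1, 6)) = 9.4868
d((2, -3), (10, -2)) = 8.0623
d((7, -9), (-1, 6)) = 17.0
d((7, -9), (10, -2)) = 7.6158 <-- minimum
d((-1, 6), (10, -2)) = 13.6015

Closest pair: (7, -9) and (10, -2) with distance 7.6158

The closest pair is (7, -9) and (10, -2) with Euclidean distance 7.6158. For 4 points, brute-force pairwise comparison is shown above. For large n, the divide-and-conquer algorithm (sort by x, recurse on halves, check the dividing strip) achieves O(n log n).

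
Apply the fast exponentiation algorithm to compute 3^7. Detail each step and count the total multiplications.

Computing 3^7 by squaring (build up from 3^1; each line after the first costs one multiplication):

3^1 = 3
3^2 = (3^1)^2 = 3^2 = 9
3^3 = 3 * 3^2 = 3 * 9 = 27
3^6 = (3^3)^2 = 27^2 = 729
3^7 = 3 * 3^6 = 3 * 729 = 2187

Result: 2187
Multiplications needed: 4 (4 lines after 3^1)

3^7 = 2187. Using exponentiation by squaring, this requires 4 multiplications. The key idea: if the exponent is even, square the half-power; if odd, multiply by the base once.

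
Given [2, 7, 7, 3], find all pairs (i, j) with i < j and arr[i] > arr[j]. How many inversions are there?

Finding inversions in [2, 7, 7, 3]:

(1, 3): arr[1]=7 > arr[3]=3
(2, 3): arr[2]=7 > arr[3]=3

Total inversions: 2

The array has 2 inversion(s): (1,3), (2,3). Each pair (i,j) satisfies i < j and arr[i] > arr[j].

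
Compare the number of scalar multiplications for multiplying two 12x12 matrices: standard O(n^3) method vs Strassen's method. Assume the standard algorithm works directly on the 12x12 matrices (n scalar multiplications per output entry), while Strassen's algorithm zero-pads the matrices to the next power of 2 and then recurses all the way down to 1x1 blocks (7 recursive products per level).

Matrix multiplication for 12x12 matrices:

Strassen's algorithm requires power-of-2 dimensions. Pad 12x12 to 16x16 (next power of 2).

Standard algorithm: 12^3 = 1728 multiplications
Strassen's algorithm: 7^(log2(16)) = 7^4 = 2401 multiplications
Difference: 1728 - 2401 = -673 (Strassen uses MORE here due to padding overhead — for small or just-over-power-of-2 n, padding can outweigh the per-level savings)

Standard: 1728 multiplications (12^3). Strassen: 2401 multiplications (7^4, after padding to 16x16). Strassen reduces 8 recursive multiplications to 7 at each level.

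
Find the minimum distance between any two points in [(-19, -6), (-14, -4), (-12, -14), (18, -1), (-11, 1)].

Computing all pairwise distances among 5 points:

d((-19, -6), (-14, -4)) = 5.3852 <-- minimum
d((-19, -6), (-12, -14)) = 10.6301
d((-19, -6), (18, -1)) = 37.3363
d((-19, -6), (-11, 1)) = 10.6301
d((-14, -4), (-12, -14)) = 10.198
d((-14, -4), (18, -1)) = 32.1403
d((-14, -4), (-11, 1)) = 5.831
d((-12, -14), (18, -1)) = 32.6956
d((-12, -14), (-11, 1)) = 15.0333
d((18, -1), (-11, 1)) = 29.0689

Closest pair: (-19, -6) and (-14, -4) with distance 5.3852

The closest pair is (-19, -6) and (-14, -4) with Euclidean distance 5.3852. For 5 points, brute-force pairwise comparison is shown above. For large n, the divide-and-conquer algorithm (sort by x, recurse on halves, check the dividing strip) achieves O(n log n).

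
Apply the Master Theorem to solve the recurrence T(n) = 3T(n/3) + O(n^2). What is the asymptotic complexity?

Master Theorem for T(n) = 3T(n/3) + O(n^2):

a = 3, b = 3, c = 2
log_b(a) = log_3(3) = 1.0000

Case 3: c = 2 > log_3(3) = 1.0000
T(n) = O(n^2) = O(n^2)

For T(n) = 3T(n/3) + O(n^2): log_3(3) = 1.0000. This is Case 3 of the Master Theorem (c > log_b(a), work dominated by root), giving O(n^2).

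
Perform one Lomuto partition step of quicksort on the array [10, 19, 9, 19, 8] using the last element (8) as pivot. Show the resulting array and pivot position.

Lomuto partition with pivot = 8:

Initial array: [10, 19, 9, 19, 8]

arr[0]=10 > 8: no swap
arr[1]=19 > 8: no swap
arr[2]=9 > 8: no swap
arr[3]=19 > 8: no swap

Place pivot at position 0: [8, 19, 9, 19, 10]
Pivot position: 0

After partitioning with pivot 8, the array becomes [8, 19, 9, 19, 10]. The pivot is placed at index 0. All elements to the left of the pivot are <= 8, and all elements to the right are > 8.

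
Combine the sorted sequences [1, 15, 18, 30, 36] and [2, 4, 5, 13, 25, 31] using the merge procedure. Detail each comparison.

Merging process:

Compare 1 vs 2: take 1 from left. Merged: [1]
Compare 15 vs 2: take 2 from right. Merged: [1, 2]
Compare 15 vs 4: take 4 from right. Merged: [1, 2, 4]
Compare 15 vs 5: take 5 from right. Merged: [1, 2, 4, 5]
Compare 15 vs 13: take 13 from right. Merged: [1, 2, 4, 5, 13]
Compare 15 vs 25: take 15 from left. Merged: [1, 2, 4, 5, 13, 15]
Compare 18 vs 25: take 18 from left. Merged: [1, 2, 4, 5, 13, 15, 18]
Compare 30 vs 25: take 25 from right. Merged: [1, 2, 4, 5, 13, 15, 18, 25]
Compare 30 vs 31: take 30 from left. Merged: [1, 2, 4, 5, 13, 15, 18, 25, 30]
Compare 36 vs 31: take 31 from right. Merged: [1, 2, 4, 5, 13, 15, 18, 25, 30, 31]
Append remaining from left: [36]. Merged: [1, 2, 4, 5, 13, 15, 18, 25, 30, 31, 36]

Final merged array: [1, 2, 4, 5, 13, 15, 18, 25, 30, 31, 36]
Total comparisons: 10

The merged array is [1, 2, 4, 5, 13, 15, 18, 25, 30, 31, 36], requiring 10 comparisons. The merge step runs in O(n) time where n is the total number of elements.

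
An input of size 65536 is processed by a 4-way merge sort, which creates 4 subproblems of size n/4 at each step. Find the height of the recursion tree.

For divide and conquer with division factor 4:

Problem sizes at each level:
Level 0: 65536
Level 1: 16384
Level 2: 4096
Level 3: 1024
Level 4: 256
Level 5: 64
Level 6: 16
Level 7: 4
Level 8: 1

The root is level 0 and the size-1 base case is level 8 (the tree spans levels 0 through 8, i.e. 9 levels counting the root), so the depth is the number of divisions: log_4(65536) = 8

The recursion tree depth is log_4(65536) = 8. At each level, the problem size is divided by 4, so it takes 8 divisions to reduce to a base case of size 1. The algorithm makes 4 recursive calls at each level.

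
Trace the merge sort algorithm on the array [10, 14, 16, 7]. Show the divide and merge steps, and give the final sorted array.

Merge sort trace:

Split: [10, 14, 16, 7] -> [10, 14] and [16, 7]
  Split: [10, 14] -> [10] and [14]
  Merge: [10] + [14] -> [10, 14]
  Split: [16, 7] -> [16] and [7]
  Merge: [16] + [7] -> [7, 16]
Merge: [10, 14] + [7, 16] -> [7, 10, 14, 16]

Final sorted array: [7, 10, 14, 16]

The merge sort proceeds by recursively splitting the array and merging sorted halves.
After all merges, the sorted array is [7, 10, 14, 16].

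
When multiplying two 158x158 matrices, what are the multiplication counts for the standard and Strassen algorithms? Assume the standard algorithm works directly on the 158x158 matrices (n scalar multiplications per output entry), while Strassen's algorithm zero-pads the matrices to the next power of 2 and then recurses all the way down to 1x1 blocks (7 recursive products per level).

Matrix multiplication for 158x158 matrices:

Strassen's algorithm requires power-of-2 dimensions. Pad 158x158 to 256x256 (next power of 2).

Standard algorithm: 158^3 = 3944312 multiplications
Strassen's algorithm: 7^(log2(256)) = 7^8 = 5764801 multiplications
Difference: 3944312 - 5764801 = -1820489 (Strassen uses MORE here due to padding overhead — for small or just-over-power-of-2 n, padding can outweigh the per-level savings)

Standard: 3944312 multiplications (158^3). Strassen: 5764801 multiplications (7^8, after padding to 256x256). Strassen reduces 8 recursive multiplications to 7 at each level.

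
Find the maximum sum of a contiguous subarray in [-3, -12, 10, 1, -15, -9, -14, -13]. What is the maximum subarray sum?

Using Kadane's algorithm on [-3, -12, 10, 1, -15, -9, -14, -13]:

Scanning through the array:
Position 1 (value -12): max_ending_here = -12, max_so_far = -3
Position 2 (value 10): max_ending_here = 10, max_so_far = 10
Position 3 (value 1): max_ending_here = 11, max_so_far = 11
Position 4 (value -15): max_ending_here = -4, max_so_far = 11
Position 5 (value -9): max_ending_here = -9, max_so_far = 11
Position 6 (value -14): max_ending_here = -14, max_so_far = 11
Position 7 (value -13): max_ending_here = -13, max_so_far = 11

Maximum subarray: [10, 1]
Maximum sum: 11

The maximum subarray is [10, 1] with sum 11. This subarray runs from index 2 to index 3.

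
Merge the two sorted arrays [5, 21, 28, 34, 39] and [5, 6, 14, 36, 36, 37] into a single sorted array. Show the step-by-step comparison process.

Merging process:

Compare 5 vs 5: take 5 from left. Merged: [5]
Compare 21 vs 5: take 5 from right. Merged: [5, 5]
Compare 21 vs 6: take 6 from right. Merged: [5, 5, 6]
Compare 21 vs 14: take 14 from right. Merged: [5, 5, 6, 14]
Compare 21 vs 36: take 21 from left. Merged: [5, 5, 6, 14, 21]
Compare 28 vs 36: take 28 from left. Merged: [5, 5, 6, 14, 21, 28]
Compare 34 vs 36: take 34 from left. Merged: [5, 5, 6, 14, 21, 28, 34]
Compare 39 vs 36: take 36 from right. Merged: [5, 5, 6, 14, 21, 28, 34, 36]
Compare 39 vs 36: take 36 from right. Merged: [5, 5, 6, 14, 21, 28, 34, 36, 36]
Compare 39 vs 37: take 37 from right. Merged: [5, 5, 6, 14, 21, 28, 34, 36, 36, 37]
Append remaining from left: [39]. Merged: [5, 5, 6, 14, 21, 28, 34, 36, 36, 37, 39]

Final merged array: [5, 5, 6, 14, 21, 28, 34, 36, 36, 37, 39]
Total comparisons: 10

The merged array is [5, 5, 6, 14, 21, 28, 34, 36, 36, 37, 39], requiring 10 comparisons. The merge step runs in O(n) time where n is the total number of elements.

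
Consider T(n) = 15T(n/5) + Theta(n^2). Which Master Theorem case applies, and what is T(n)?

Master Theorem for T(n) = 15T(n/5) + O(n^2):

a = 15, b = 5, c = 2
log_b(a) = log_5(15) = 1.6826

Case 3: c = 2 > log_5(15) = 1.6826
T(n) = O(n^2) = O(n^2)

For T(n) = 15T(n/5) + O(n^2): log_5(15) = 1.6826. This is Case 3 of the Master Theorem (c > log_b(a), work dominated by root), giving O(n^2).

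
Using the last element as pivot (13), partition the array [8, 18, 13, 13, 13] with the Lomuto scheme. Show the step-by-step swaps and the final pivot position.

Lomuto partition with pivot = 13:

Initial array: [8, 18, 13, 13, 13]

arr[0]=8 <= 13: swap with position 0, array becomes [8, 18, 13, 13, 13]
arr[1]=18 > 13: no swap
arr[2]=13 <= 13: swap with position 1, array becomes [8, 13, 18, 13, 13]
arr[3]=13 <= 13: swap with position 2, array becomes [8, 13, 13, 18, 13]

Place pivot at position 3: [8, 13, 13, 13, 18]
Pivot position: 3

After partitioning with pivot 13, the array becomes [8, 13, 13, 13, 18]. The pivot is placed at index 3. All elements to the left of the pivot are <= 13, and all elements to the right are > 13.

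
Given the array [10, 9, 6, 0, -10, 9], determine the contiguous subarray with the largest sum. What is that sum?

Using Kadane's algorithm on [10, 9, 6, 0, -10, 9]:

Scanning through the array:
Position 1 (value 9): max_ending_here = 19, max_so_far = 19
Position 2 (value 6): max_ending_here = 25, max_so_far = 25
Position 3 (value 0): max_ending_here = 25, max_so_far = 25
Position 4 (value -10): max_ending_here = 15, max_so_far = 25
Position 5 (value 9): max_ending_here = 24, max_so_far = 25

Maximum subarray: [10, 9, 6]
Maximum sum: 25

The maximum subarray is [10, 9, 6] with sum 25. This subarray runs from index 0 to index 2.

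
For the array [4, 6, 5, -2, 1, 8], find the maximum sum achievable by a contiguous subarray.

Using Kadane's algorithm on [4, 6, 5, -2, 1, 8]:

Scanning through the array:
Position 1 (value 6): max_ending_here = 10, max_so_far = 10
Position 2 (value 5): max_ending_here = 15, max_so_far = 15
Position 3 (value -2): max_ending_here = 13, max_so_far = 15
Position 4 (value 1): max_ending_here = 14, max_so_far = 15
Position 5 (value 8): max_ending_here = 22, max_so_far = 22

Maximum subarray: [4, 6, 5, -2, 1, 8]
Maximum sum: 22

The maximum subarray is [4, 6, 5, -2, 1, 8] with sum 22. This subarray runs from index 0 to index 5.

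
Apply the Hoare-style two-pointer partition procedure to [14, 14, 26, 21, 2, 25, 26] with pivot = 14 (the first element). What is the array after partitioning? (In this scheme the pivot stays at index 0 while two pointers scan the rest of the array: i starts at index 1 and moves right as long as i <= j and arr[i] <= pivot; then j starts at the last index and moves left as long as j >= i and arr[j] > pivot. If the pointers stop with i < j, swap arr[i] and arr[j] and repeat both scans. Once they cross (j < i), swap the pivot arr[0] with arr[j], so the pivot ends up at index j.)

Hoare-style two-pointer partition with pivot = 14:

Initial array: [14, 14, 26, 21, 2, 25, 26]

Pointers start at i = 1, j = 6.
i stops at index 2 (arr[2]=26 > 14), j stops at index 4 (arr[4]=2 <= 14): swap arr[2] and arr[4], array becomes [14, 14, 2, 21, 26, 25, 26]
i ends at 3, j ends at 2: the pointers have crossed (j < i), so scanning stops.

Swap pivot arr[0] with arr[2] to place pivot at position 2: [2, 14, 14, 21, 26, 25, 26]
Pivot position: 2

After partitioning with pivot 14, the array becomes [2, 14, 14, 21, 26, 25, 26]. The pivot is placed at index 2. All elements to the left of the pivot are <= 14, and all elements to the right are > 14.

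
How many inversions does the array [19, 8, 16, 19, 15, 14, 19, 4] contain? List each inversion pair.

Finding inversions in [19, 8, 16, 19, 15, 14, 19, 4]:

(0, 1): arr[0]=19 > arr[1]=8
(0, 2): arr[0]=19 > arr[2]=16
(0, 4): arr[0]=19 > arr[4]=15
(0, 5): arr[0]=19 > arr[5]=14
(0, 7): arr[0]=19 > arr[7]=4
(1, 7): arr[1]=8 > arr[7]=4
(2, 4): arr[2]=16 > arr[4]=15
(2, 5): arr[2]=16 > arr[5]=14
(2, 7): arr[2]=16 > arr[7]=4
(3, 4): arr[3]=19 > arr[4]=15
(3, 5): arr[3]=19 > arr[5]=14
(3, 7): arr[3]=19 > arr[7]=4
(4, 5): arr[4]=15 > arr[5]=14
(4, 7): arr[4]=15 > arr[7]=4
(5, 7): arr[5]=14 > arr[7]=4
(6, 7): arr[6]=19 > arr[7]=4

Total inversions: 16

The array has 16 inversion(s): (0,1), (0,2), (0,4), (0,5), (0,7), (1,7), (2,4), (2,5), (2,7), (3,4), (3,5), (3,7), (4,5), (4,7), (5,7), (6,7). Each pair (i,j) satisfies i < j and arr[i] > arr[j].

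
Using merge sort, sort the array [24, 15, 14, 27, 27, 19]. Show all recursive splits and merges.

Merge sort trace:

Split: [24, 15, 14, 27, 27, 19] -> [24, 15, 14] and [27, 27, 19]
  Split: [24, 15, 14] -> [24] and [15, 14]
    Split: [15, 14] -> [15] and [14]
    Merge: [15] + [14] -> [14, 15]
  Merge: [24] + [14, 15] -> [14, 15, 24]
  Split: [27, 27, 19] -> [27] and [27, 19]
    Split: [27, 19] -> [27] and [19]
    Merge: [27] + [19] -> [19, 27]
  Merge: [27] + [19, 27] -> [19, 27, 27]
Merge: [14, 15, 24] + [19, 27, 27] -> [14, 15, 19, 24, 27, 27]

Final sorted array: [14, 15, 19, 24, 27, 27]

The merge sort proceeds by recursively splitting the array and merging sorted halves.
After all merges, the sorted array is [14, 15, 19, 24, 27, 27].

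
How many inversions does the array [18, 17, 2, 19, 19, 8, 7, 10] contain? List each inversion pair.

Finding inversions in [18, 17, 2, 19, 19, 8, 7, 10]:

(0, 1): arr[0]=18 > arr[1]=17
(0, 2): arr[0]=18 > arr[2]=2
(0, 5): arr[0]=18 > arr[5]=8
(0, 6): arr[0]=18 > arr[6]=7
(0, 7): arr[0]=18 > arr[7]=10
(1, 2): arr[1]=17 > arr[2]=2
(1, 5): arr[1]=17 > arr[5]=8
(1, 6): arr[1]=17 > arr[6]=7
(1, 7): arr[1]=17 > arr[7]=10
(3, 5): arr[3]=19 > arr[5]=8
(3, 6): arr[3]=19 > arr[6]=7
(3, 7): arr[3]=19 > arr[7]=10
(4, 5): arr[4]=19 > arr[5]=8
(4, 6): arr[4]=19 > arr[6]=7
(4, 7): arr[4]=19 > arr[7]=10
(5, 6): arr[5]=8 > arr[6]=7

Total inversions: 16

The array has 16 inversion(s): (0,1), (0,2), (0,5), (0,6), (0,7), (1,2), (1,5), (1,6), (1,7), (3,5), (3,6), (3,7), (4,5), (4,6), (4,7), (5,6). Each pair (i,j) satisfies i < j and arr[i] > arr[j].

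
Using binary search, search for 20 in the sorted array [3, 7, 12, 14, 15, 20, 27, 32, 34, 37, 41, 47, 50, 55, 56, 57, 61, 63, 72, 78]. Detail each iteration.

Binary search for 20 in [3, 7, 12, 14, 15, 20, 27, 32, 34, 37, 41, 47, 50, 55, 56, 57, 61, 63, 72, 78]:

lo=0, hi=19, mid=9, arr[mid]=37 -> 37 > 20, search left half
lo=0, hi=8, mid=4, arr[mid]=15 -> 15 < 20, search right half
lo=5, hi=8, mid=6, arr[mid]=27 -> 27 > 20, search left half
lo=5, hi=5, mid=5, arr[mid]=20 -> Found target at index 5!

Binary search finds 20 at index 5 after 4 comparisons. The search repeatedly halves the search space by comparing with the middle element.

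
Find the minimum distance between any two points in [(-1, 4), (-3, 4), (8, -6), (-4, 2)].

Computing all pairwise distances among 4 points:

d((-1, 4), (-3, 4)) = 2.0 <-- minimum
d((-1, 4), (8, -6)) = 13.4536
d((-1, 4), (-4, 2)) = 3.6056
d((-3, 4), (8, -6)) = 14.8661
d((-3, 4), (-4, 2)) = 2.2361
d((8, -6), (-4, 2)) = 14.4222

Closest pair: (-1, 4) and (-3, 4) with distance 2.0

The closest pair is (-1, 4) and (-3, 4) with Euclidean distance 2.0. For 4 points, brute-force pairwise comparison is shown above. For large n, the divide-and-conquer algorithm (sort by x, recurse on halves, check the dividing strip) achieves O(n log n).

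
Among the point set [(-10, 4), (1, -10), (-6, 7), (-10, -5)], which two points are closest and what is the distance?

Computing all pairwise distances among 4 points:

d((-10, 4), (1, -10)) = 17.8045
d((-10, 4), (-6, 7)) = 5.0 <-- minimum
d((-10, 4), (-10, -5)) = 9.0
d((1, -10), (-6, 7)) = 18.3848
d((1, -10), (-10, -5)) = 12.083
d((-6, 7), (-10, -5)) = 12.6491

Closest pair: (-10, 4) and (-6, 7) with distance 5.0

The closest pair is (-10, 4) and (-6, 7) with Euclidean distance 5.0. For 4 points, brute-force pairwise comparison is shown above. For large n, the divide-and-conquer algorithm (sort by x, recurse on halves, check the dividing strip) achieves O(n log n).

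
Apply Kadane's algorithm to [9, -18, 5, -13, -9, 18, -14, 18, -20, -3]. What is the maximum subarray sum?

Using Kadane's algorithm on [9, -18, 5, -13, -9, 18, -14, 18, -20, -3]:

Scanning through the array:
Position 1 (value -18): max_ending_here = -9, max_so_far = 9
Position 2 (value 5): max_ending_here = 5, max_so_far = 9
Position 3 (value -13): max_ending_here = -8, max_so_far = 9
Position 4 (value -9): max_ending_here = -9, max_so_far = 9
Position 5 (value 18): max_ending_here = 18, max_so_far = 18
Position 6 (value -14): max_ending_here = 4, max_so_far = 18
Position 7 (value 18): max_ending_here = 22, max_so_far = 22
Position 8 (value -20): max_ending_here = 2, max_so_far = 22
Position 9 (value -3): max_ending_here = -1, max_so_far = 22

Maximum subarray: [18, -14, 18]
Maximum sum: 22

The maximum subarray is [18, -14, 18] with sum 22. This subarray runs from index 5 to index 7.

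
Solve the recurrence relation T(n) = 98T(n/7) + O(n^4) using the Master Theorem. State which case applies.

Master Theorem for T(n) = 98T(n/7) + O(n^4):

a = 98, b = 7, c = 4
log_b(a) = log_7(98) = 2.3562

Case 3: c = 4 > log_7(98) = 2.3562
T(n) = O(n^4) = O(n^4)

For T(n) = 98T(n/7) + O(n^4): log_7(98) = 2.3562. This is Case 3 of the Master Theorem (c > log_b(a), work dominated by root), giving O(n^4).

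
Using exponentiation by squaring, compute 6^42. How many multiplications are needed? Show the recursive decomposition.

Computing 6^42 by squaring (build up from 6^1; each line after the first costs one multiplication):

6^1 = 6
6^2 = (6^1)^2 = 6^2 = 36
6^4 = (6^2)^2 = 36^2 = 1296
6^5 = 6 * 6^4 = 6 * 1296 = 7776
6^10 = (6^5)^2 = 7776^2 = 60466176
6^20 = (6^10)^2 = 60466176^2 = 3656158440062976
6^21 = 6 * 6^20 = 6 * 3656158440062976 = 21936950640377856
6^42 = (6^21)^2 = 21936950640377856^2 = 481229803398374426442198455156736

Result: 481229803398374426442198455156736
Multiplications needed: 7 (7 lines after 6^1)

6^42 = 481229803398374426442198455156736. Using exponentiation by squaring, this requires 7 multiplications. The key idea: if the exponent is even, square the half-power; if odd, multiply by the base once.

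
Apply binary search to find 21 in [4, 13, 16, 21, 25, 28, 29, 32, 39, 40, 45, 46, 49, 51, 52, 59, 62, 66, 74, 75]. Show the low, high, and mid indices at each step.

Binary search for 21 in [4, 13, 16, 21, 25, 28, 29, 32, 39, 40, 45, 46, 49, 51, 52, 59, 62, 66, 74, 75]:

lo=0, hi=19, mid=9, arr[mid]=40 -> 40 > 21, search left half
lo=0, hi=8, mid=4, arr[mid]=25 -> 25 > 21, search left half
lo=0, hi=3, mid=1, arr[mid]=13 -> 13 < 21, search right half
lo=2, hi=3, mid=2, arr[mid]=16 -> 16 < 21, search right half
lo=3, hi=3, mid=3, arr[mid]=21 -> Found target at index 3!

Binary search finds 21 at index 3 after 5 comparisons. The search repeatedly halves the search space by comparing with the middle element.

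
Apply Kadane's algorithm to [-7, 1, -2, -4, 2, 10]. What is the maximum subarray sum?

Using Kadane's algorithm on [-7, 1, -2, -4, 2, 10]:

Scanning through the array:
Position 1 (value 1): max_ending_here = 1, max_so_far = 1
Position 2 (value -2): max_ending_here = -1, max_so_far = 1
Position 3 (value -4): max_ending_here = -4, max_so_far = 1
Position 4 (value 2): max_ending_here = 2, max_so_far = 2
Position 5 (value 10): max_ending_here = 12, max_so_far = 12

Maximum subarray: [2, 10]
Maximum sum: 12

The maximum subarray is [2, 10] with sum 12. This subarray runs from index 4 to index 5.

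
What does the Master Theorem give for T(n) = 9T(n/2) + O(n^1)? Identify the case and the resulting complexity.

Master Theorem for T(n) = 9T(n/2) + O(n^1):

a = 9, b = 2, c = 1
log_b(a) = log_2(9) = 3.1699

Case 1: c = 1 < log_2(9) = 3.1699
T(n) = O(n^(log_2 9))

For T(n) = 9T(n/2) + O(n^1): log_2(9) = 3.1699. This is Case 1 of the Master Theorem (c < log_b(a), work dominated by leaves), giving O(n^(log_2 9)).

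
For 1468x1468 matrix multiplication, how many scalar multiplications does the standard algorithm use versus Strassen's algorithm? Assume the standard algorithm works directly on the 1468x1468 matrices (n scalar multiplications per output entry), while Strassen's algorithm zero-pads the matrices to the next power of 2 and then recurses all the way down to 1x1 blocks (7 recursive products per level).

Matrix multiplication for 1468x1468 matrices:

Strassen's algorithm requires power-of-2 dimensions. Pad 1468x1468 to 2048x2048 (next power of 2).

Standard algorithm: 1468^3 = 3163575232 multiplications
Strassen's algorithm: 7^(log2(2048)) = 7^11 = 1977326743 multiplications
Savings: 3163575232 - 1977326743 = 1186248489 multiplications

Standard: 3163575232 multiplications (1468^3). Strassen: 1977326743 multiplications (7^11, after padding to 2048x2048). Strassen reduces 8 recursive multiplications to 7 at each level.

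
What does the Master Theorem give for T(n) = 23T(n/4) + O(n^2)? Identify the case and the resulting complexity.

Master Theorem for T(n) = 23T(n/4) + O(n^2):

a = 23, b = 4, c = 2
log_b(a) = log_4(23) = 2.2618

Case 1: c = 2 < log_4(23) = 2.2618
T(n) = O(n^(log_4 23))

For T(n) = 23T(n/4) + O(n^2): log_4(23) = 2.2618. This is Case 1 of the Master Theorem (c < log_b(a), work dominated by leaves), giving O(n^(log_4 23)).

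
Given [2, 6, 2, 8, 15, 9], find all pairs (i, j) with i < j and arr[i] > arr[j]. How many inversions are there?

Finding inversions in [2, 6, 2, 8, 15, 9]:

(1, 2): arr[1]=6 > arr[2]=2
(4, 5): arr[4]=15 > arr[5]=9

Total inversions: 2

The array has 2 inversion(s): (1,2), (4,5). Each pair (i,j) satisfies i < j and arr[i] > arr[j].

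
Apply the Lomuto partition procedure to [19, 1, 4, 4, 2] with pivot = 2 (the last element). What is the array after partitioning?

Lomuto partition with pivot = 2:

Initial array: [19, 1, 4, 4, 2]

arr[0]=19 > 2: no swap
arr[1]=1 <= 2: swap with position 0, array becomes [1, 19, 4, 4, 2]
arr[2]=4 > 2: no swap
arr[3]=4 > 2: no swap

Place pivot at position 1: [1, 2, 4, 4, 19]
Pivot position: 1

After partitioning with pivot 2, the array becomes [1, 2, 4, 4, 19]. The pivot is placed at index 1. All elements to the left of the pivot are <= 2, and all elements to the right are > 2.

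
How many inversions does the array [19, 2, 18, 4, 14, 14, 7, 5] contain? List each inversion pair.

Finding inversions in [19, 2, 18, 4, 14, 14, 7, 5]:

(0, 1): arr[0]=19 > arr[1]=2
(0, 2): arr[0]=19 > arr[2]=18
(0, 3): arr[0]=19 > arr[3]=4
(0, 4): arr[0]=19 > arr[4]=14
(0, 5): arr[0]=19 > arr[5]=14
(0, 6): arr[0]=19 > arr[6]=7
(0, 7): arr[0]=19 > arr[7]=5
(2, 3): arr[2]=18 > arr[3]=4
(2, 4): arr[2]=18 > arr[4]=14
(2, 5): arr[2]=18 > arr[5]=14
(2, 6): arr[2]=18 > arr[6]=7
(2, 7): arr[2]=18 > arr[7]=5
(4, 6): arr[4]=14 > arr[6]=7
(4, 7): arr[4]=14 > arr[7]=5
(5, 6): arr[5]=14 > arr[6]=7
(5, 7): arr[5]=14 > arr[7]=5
(6, 7): arr[6]=7 > arr[7]=5

Total inversions: 17

The array has 17 inversion(s): (0,1), (0,2), (0,3), (0,4), (0,5), (0,6), (0,7), (2,3), (2,4), (2,5), (2,6), (2,7), (4,6), (4,7), (5,6), (5,7), (6,7). Each pair (i,j) satisfies i < j and arr[i] > arr[j].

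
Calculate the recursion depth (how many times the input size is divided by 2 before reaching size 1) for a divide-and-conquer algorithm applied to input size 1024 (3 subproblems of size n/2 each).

For divide and conquer with division factor 2:

Problem sizes at each level:
Level 0: 1024
Level 1: 512
Level 2: 256
Level 3: 128
Level 4: 64
Level 5: 32
Level 6: 16
Level 7: 8
Level 8: 4
Level 9: 2
Level 10: 1

The root is level 0 and the size-1 base case is level 10 (the tree spans levels 0 through 10, i.e. 11 levels counting the root), so the depth is the number of divisions: log_2(1024) = 10

The recursion tree depth is log_2(1024) = 10. At each level, the problem size is divided by 2, so it takes 10 divisions to reduce to a base case of size 1. The algorithm makes 3 recursive calls at each level.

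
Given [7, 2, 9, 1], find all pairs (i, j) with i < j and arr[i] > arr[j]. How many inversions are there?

Finding inversions in [7, 2, 9, 1]:

(0, 1): arr[0]=7 > arr[1]=2
(0, 3): arr[0]=7 > arr[3]=1
(1, 3): arr[1]=2 > arr[3]=1
(2, 3): arr[2]=9 > arr[3]=1

Total inversions: 4

The array has 4 inversion(s): (0,1), (0,3), (1,3), (2,3). Each pair (i,j) satisfies i < j and arr[i] > arr[j].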